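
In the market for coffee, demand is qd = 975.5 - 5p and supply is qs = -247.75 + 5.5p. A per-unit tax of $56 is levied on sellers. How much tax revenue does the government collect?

Tax revenue = 41384/3

Pre-tax equilibrium: p* = 116.5, q* = 393.
Tax on sellers shifts supply to qs = -247.75 + 5.5(p − 56) = -555.75 + 5.5p.
975.5 - 5p = -555.75 + 5.5p gives buyer price pb = 875/6; sellers receive ps = 875/6 − 56 = 539/6.
New quantity: q = 975.5 − 5(875/6) = 739/3.
Revenue = 56 × 739/3 = 41384/3.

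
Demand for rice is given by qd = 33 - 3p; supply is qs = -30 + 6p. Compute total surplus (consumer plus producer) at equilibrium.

Total surplus = 36

Equilibrium: 33 - 3p = -30 + 6p gives p* = 7, q* = 12.
Demand choke price: p = 11; supply starts at p = 5.
CS = ½(11 − 7)(12) = 24; PS = ½(7 − 5)(12) = 12.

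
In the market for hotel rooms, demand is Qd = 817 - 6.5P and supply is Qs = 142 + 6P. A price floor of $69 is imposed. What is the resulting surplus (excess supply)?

Surplus = 187.5

Equilibrium price would be P* = 54, so the floor at 69 binds.
At P = 69: Qd = 368.5, Qs = 556.
Surplus = 556 − 368.5 = 187.5.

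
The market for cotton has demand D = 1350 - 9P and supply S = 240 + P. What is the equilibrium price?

Set D = S: 1350 - 9P = 240 + P.
1110 = 10P, so P* = 111.
Q* = 1350 − 9(111) = 351.

P* = 111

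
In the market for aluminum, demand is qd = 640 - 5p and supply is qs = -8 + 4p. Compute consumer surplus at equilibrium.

Equilibrium: 640 - 5p = -8 + 4p gives p* = 72, q* = 280.
Demand choke price (qd = 0): p = 128.
CS = ½(128 − 72)(280) = 7840.

Consumer surplus = 7840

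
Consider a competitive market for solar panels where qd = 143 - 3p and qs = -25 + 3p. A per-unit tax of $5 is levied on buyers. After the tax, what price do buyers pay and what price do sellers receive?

Buyers pay $30.5, sellers receive $25.5

Pre-tax equilibrium: p* = 28, q* = 59.
Tax on buyers shifts demand to qd = 143 − 3(p + 5) = 128 - 3p.
128 - 3p = -25 + 3p gives seller price ps = 25.5; buyers pay pb = 25.5 + 5 = 30.5.
New quantity: q = 143 − 3(30.5) = 51.5.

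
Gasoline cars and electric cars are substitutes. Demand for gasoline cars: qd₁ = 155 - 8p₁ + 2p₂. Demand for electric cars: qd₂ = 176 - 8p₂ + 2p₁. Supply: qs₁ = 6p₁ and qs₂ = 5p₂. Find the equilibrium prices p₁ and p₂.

Market 1: 155 - 8p₁ + 2p₂ = 6p₁ → 14p₁ - 2p₂ = 155.
Market 2: 13p₂ - 2p₁ = 176.
Eliminating p₂: 13×(1) + 2×(2) gives 178p₁ = 2367, so p₁ = 2367/178.
Back-substitute into (2): p₂ = (176 + 2×2367/178) / 13 = 1387/89.

p₁ = 2367/178, p₂ = 1387/89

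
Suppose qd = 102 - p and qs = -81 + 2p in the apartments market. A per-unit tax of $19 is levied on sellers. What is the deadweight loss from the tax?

Pre-tax equilibrium: p* = 61, q* = 41.
Tax on sellers shifts supply to qs = -81 + 2(p − 19) = -119 + 2p.
102 - p = -119 + 2p gives buyer price pb = 221/3; sellers receive ps = 221/3 − 19 = 164/3.
New quantity: q = 102 − 1(221/3) = 85/3.
DWL = ½ × 19 × (41 − 85/3) = 361/3.

Deadweight loss = 361/3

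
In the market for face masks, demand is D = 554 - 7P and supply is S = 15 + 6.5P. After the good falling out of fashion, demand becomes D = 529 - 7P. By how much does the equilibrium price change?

Original equilibrium: P* = 1078/27, Q* = 7412/27.
New equilibrium: 529 - 7P = 15 + 6.5P, so 514 = 13.5P and P' = 1028/27; Q' = 529 − 7(1028/27) = 7087/27.
Change in price: 1028/27 − 1078/27 = -50/27.

ΔP = -50/27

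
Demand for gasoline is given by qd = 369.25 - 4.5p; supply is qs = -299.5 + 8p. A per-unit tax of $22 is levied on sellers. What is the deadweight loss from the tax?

Deadweight loss = 696.96

Pre-tax equilibrium: p* = 53.5, q* = 128.5.
Tax on sellers shifts supply to qs = -299.5 + 8(p − 22) = -475.5 + 8p.
369.25 - 4.5p = -475.5 + 8p gives buyer price pb = 67.58; sellers receive ps = 67.58 − 22 = 45.58.
New quantity: q = 369.25 − 4.5(67.58) = 65.14.
DWL = ½ × 22 × (128.5 − 65.14) = 696.96.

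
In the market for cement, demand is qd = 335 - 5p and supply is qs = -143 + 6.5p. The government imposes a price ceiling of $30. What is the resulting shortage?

Equilibrium price would be p* = 956/23, so the ceiling at 30 binds.
At p = 30: qd = 335 − 5(30) = 185, qs = -143 + 6.5(30) = 52.
Shortage = 185 − 52 = 133.

Shortage = 133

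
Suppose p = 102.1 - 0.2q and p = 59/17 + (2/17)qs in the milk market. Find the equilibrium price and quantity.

p* = 40, q* = 310.5

Set the two price expressions equal: 102.1 - 0.2q = 59/17 + (2/17)q.
16767/170 = (27/85)q, so q* = 310.5.
p* = 102.1 − (0.2)(310.5) = 40.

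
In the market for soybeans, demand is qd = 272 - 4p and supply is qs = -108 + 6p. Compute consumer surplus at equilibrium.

Consumer surplus = 1800

Equilibrium: 272 - 4p = -108 + 6p gives p* = 38, q* = 120.
Demand choke price (qd = 0): p = 68.
CS = ½(68 − 38)(120) = 1800.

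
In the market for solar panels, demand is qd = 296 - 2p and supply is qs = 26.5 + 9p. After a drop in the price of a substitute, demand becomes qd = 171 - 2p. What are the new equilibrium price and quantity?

p' = 289/22, q' = 1592/11

Original equilibrium: p* = 24.5, q* = 247.
New equilibrium: 171 - 2p = 26.5 + 9p, so 144.5 = 11p and p' = 289/22; q' = 171 − 2(289/22) = 1592/11.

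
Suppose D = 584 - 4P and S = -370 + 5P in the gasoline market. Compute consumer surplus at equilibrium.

Consumer surplus = 3200

Equilibrium: 584 - 4P = -370 + 5P gives P* = 106, Q* = 160.
Demand choke price (D = 0): P = 146.
CS = ½(146 − 106)(160) = 3200.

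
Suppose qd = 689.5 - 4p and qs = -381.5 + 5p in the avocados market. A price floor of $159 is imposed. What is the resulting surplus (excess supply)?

Equilibrium price would be p* = 119, so the floor at 159 binds.
At p = 159: qd = 53.5, qs = 413.5.
Surplus = 413.5 − 53.5 = 360.

Surplus = 360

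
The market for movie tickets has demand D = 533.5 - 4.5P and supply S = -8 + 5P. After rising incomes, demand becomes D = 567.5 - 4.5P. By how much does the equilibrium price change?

Original equilibrium: P* = 57, Q* = 277.
New equilibrium: 567.5 - 4.5P = -8 + 5P, so 575.5 = 9.5P and P' = 1151/19; Q' = 567.5 − 4.5(1151/19) = 5603/19.
Change in price: 1151/19 − 57 = 68/19.

ΔP = 68/19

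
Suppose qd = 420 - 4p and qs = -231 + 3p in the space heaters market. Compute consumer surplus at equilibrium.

Consumer surplus = 288

Equilibrium: 420 - 4p = -231 + 3p gives p* = 93, q* = 48.
Demand choke price (qd = 0): p = 105.
CS = ½(105 − 93)(48) = 288.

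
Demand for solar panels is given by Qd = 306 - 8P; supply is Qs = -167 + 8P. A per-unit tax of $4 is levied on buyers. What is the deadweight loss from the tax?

Pre-tax equilibrium: P* = 29.5625, Q* = 69.5.
Tax on buyers shifts demand to Qd = 306 − 8(P + 4) = 274 - 8P.
274 - 8P = -167 + 8P gives seller price Ps = 27.5625; buyers pay Pb = 27.5625 + 4 = 31.5625.
New quantity: Q = 306 − 8(31.5625) = 53.5.
DWL = ½ × 4 × (69.5 − 53.5) = 32.

Deadweight loss = 32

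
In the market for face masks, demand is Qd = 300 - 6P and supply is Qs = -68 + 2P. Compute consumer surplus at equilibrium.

Consumer surplus = 48

Equilibrium: 300 - 6P = -68 + 2P gives P* = 46, Q* = 24.
Demand choke price (Qd = 0): P = 50.
CS = ½(50 − 46)(24) = 48.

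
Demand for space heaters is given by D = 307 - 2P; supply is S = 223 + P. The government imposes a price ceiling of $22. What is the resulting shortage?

Shortage = 18

Equilibrium price would be P* = 28, so the ceiling at 22 binds.
At P = 22: D = 307 − 2(22) = 263, S = 223 + 1(22) = 245.
Shortage = 263 − 245 = 18.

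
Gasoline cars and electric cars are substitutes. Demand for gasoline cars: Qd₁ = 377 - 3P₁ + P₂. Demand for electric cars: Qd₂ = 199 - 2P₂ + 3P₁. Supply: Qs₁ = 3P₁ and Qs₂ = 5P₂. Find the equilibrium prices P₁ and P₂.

Market 1: 377 - 3P₁ + P₂ = 3P₁ → 6P₁ - P₂ = 377.
Market 2: 7P₂ - 3P₁ = 199.
Eliminating P₂: 7×(1) + 1×(2) gives 39P₁ = 2838, so P₁ = 946/13.
Back-substitute into (2): P₂ = (199 + 3×946/13) / 7 = 775/13.

P₁ = 946/13, P₂ = 775/13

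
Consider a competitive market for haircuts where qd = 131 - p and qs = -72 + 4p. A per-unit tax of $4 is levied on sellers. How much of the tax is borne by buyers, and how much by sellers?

Buyers bear $3.2, sellers bear $0.8

Pre-tax equilibrium: p* = 40.6, q* = 90.4.
Tax on sellers shifts supply to qs = -72 + 4(p − 4) = -88 + 4p.
131 - p = -88 + 4p gives buyer price pb = 43.8; sellers receive ps = 43.8 − 4 = 39.8.
New quantity: q = 131 − 1(43.8) = 87.2.
Buyer burden = 43.8 − 40.6 = 3.2; seller burden = 40.6 − 39.8 = 0.8.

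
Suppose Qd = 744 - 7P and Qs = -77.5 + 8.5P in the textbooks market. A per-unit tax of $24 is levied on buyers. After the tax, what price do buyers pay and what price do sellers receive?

Pre-tax equilibrium: P* = 53, Q* = 373.
Tax on buyers shifts demand to Qd = 744 − 7(P + 24) = 576 - 7P.
576 - 7P = -77.5 + 8.5P gives seller price Ps = 1307/31; buyers pay Pb = 1307/31 + 24 = 2051/31.
New quantity: Q = 744 − 7(2051/31) = 8707/31.

Buyers pay 2051/31, sellers receive 1307/31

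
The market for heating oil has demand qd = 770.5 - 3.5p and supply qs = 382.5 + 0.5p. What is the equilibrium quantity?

q* = 431

Set qd = qs: 770.5 - 3.5p = 382.5 + 0.5p.
388 = 4p, so p* = 97.
q* = 770.5 − 3.5(97) = 431.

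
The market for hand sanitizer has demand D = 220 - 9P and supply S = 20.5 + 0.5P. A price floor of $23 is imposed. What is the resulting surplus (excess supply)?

Surplus = 19

Equilibrium price would be P* = 21, so the floor at 23 binds.
At P = 23: D = 13, S = 32.
Surplus = 32 − 13 = 19.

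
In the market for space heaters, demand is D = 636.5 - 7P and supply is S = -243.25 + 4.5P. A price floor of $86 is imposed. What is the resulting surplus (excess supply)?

Surplus = 109.25

Equilibrium price would be P* = 76.5, so the floor at 86 binds.
At P = 86: D = 34.5, S = 143.75.
Surplus = 143.75 − 34.5 = 109.25.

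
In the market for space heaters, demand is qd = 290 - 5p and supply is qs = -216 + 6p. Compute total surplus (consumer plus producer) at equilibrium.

Equilibrium: 290 - 5p = -216 + 6p gives p* = 46, q* = 60.
Demand choke price: p = 58; supply starts at p = 36.
CS = ½(58 − 46)(60) = 360; PS = ½(46 − 36)(60) = 300.

Total surplus = 660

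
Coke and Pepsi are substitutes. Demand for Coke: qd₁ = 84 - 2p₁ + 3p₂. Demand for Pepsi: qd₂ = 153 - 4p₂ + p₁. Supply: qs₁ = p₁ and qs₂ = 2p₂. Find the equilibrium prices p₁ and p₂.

Market 1: 84 - 2p₁ + 3p₂ = p₁ → 3p₁ - 3p₂ = 84.
Market 2: 6p₂ - p₁ = 153.
Eliminating p₂: 6×(1) + 3×(2) gives 15p₁ = 963, so p₁ = 64.2.
Back-substitute into (2): p₂ = (153 + 1×64.2) / 6 = 36.2.

p₁ = 64.2, p₂ = 36.2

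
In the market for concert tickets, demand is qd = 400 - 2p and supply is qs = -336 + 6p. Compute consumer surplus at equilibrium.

Equilibrium: 400 - 2p = -336 + 6p gives p* = 92, q* = 216.
Demand choke price (qd = 0): p = 200.
CS = ½(200 − 92)(216) = 11664.

Consumer surplus = 11664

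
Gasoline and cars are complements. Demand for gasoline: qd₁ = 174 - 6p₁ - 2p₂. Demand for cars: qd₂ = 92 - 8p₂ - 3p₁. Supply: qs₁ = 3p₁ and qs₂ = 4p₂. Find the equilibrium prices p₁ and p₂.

p₁ = 56/3, p₂ = 3

Market 1: 174 - 6p₁ - 2p₂ = 3p₁ → 9p₁ + 2p₂ = 174.
Market 2: 12p₂ + 3p₁ = 92.
Eliminating p₂: 12×(1) − 2×(2) gives 102p₁ = 1904, so p₁ = 56/3.
Back-substitute into (2): p₂ = (92 − 3×56/3) / 12 = 3.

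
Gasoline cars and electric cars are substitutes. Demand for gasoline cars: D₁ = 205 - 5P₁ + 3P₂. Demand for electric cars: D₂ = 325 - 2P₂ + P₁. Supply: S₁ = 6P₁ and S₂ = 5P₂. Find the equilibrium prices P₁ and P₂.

P₁ = 1205/37, P₂ = 1890/37

Market 1: 205 - 5P₁ + 3P₂ = 6P₁ → 11P₁ - 3P₂ = 205.
Market 2: 7P₂ - P₁ = 325.
Eliminating P₂: 7×(1) + 3×(2) gives 74P₁ = 2410, so P₁ = 1205/37.
Back-substitute into (2): P₂ = (325 + 1×1205/37) / 7 = 1890/37.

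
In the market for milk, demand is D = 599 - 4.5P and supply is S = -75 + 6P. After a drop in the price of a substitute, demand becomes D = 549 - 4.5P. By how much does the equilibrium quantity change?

Original equilibrium: P* = 1348/21, Q* = 2171/7.
New equilibrium: 549 - 4.5P = -75 + 6P, so 624 = 10.5P and P' = 416/7; Q' = 549 − 4.5(416/7) = 1971/7.
Change in quantity: 1971/7 − 2171/7 = -200/7.

ΔQ = -200/7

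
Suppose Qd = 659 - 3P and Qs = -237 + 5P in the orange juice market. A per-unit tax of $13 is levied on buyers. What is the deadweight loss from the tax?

Deadweight loss = 158.4375

Pre-tax equilibrium: P* = 112, Q* = 323.
Tax on buyers shifts demand to Qd = 659 − 3(P + 13) = 620 - 3P.
620 - 3P = -237 + 5P gives seller price Ps = 107.125; buyers pay Pb = 107.125 + 13 = 120.125.
New quantity: Q = 659 − 3(120.125) = 298.625.
DWL = ½ × 13 × (323 − 298.625) = 158.4375.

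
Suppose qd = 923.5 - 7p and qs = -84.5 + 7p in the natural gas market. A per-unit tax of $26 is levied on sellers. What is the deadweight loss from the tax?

Pre-tax equilibrium: p* = 72, q* = 419.5.
Tax on sellers shifts supply to qs = -84.5 + 7(p − 26) = -266.5 + 7p.
923.5 - 7p = -266.5 + 7p gives buyer price pb = 85; sellers receive ps = 85 − 26 = 59.
New quantity: q = 923.5 − 7(85) = 328.5.
DWL = ½ × 26 × (419.5 − 328.5) = 1183.

Deadweight loss = 1183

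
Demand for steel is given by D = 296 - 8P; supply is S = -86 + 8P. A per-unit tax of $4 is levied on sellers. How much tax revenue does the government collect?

Pre-tax equilibrium: P* = 23.875, Q* = 105.
Tax on sellers shifts supply to S = -86 + 8(P − 4) = -118 + 8P.
296 - 8P = -118 + 8P gives buyer price Pb = 25.875; sellers receive Ps = 25.875 − 4 = 21.875.
New quantity: Q = 296 − 8(25.875) = 89.
Revenue = 4 × 89 = 356.

Tax revenue = 356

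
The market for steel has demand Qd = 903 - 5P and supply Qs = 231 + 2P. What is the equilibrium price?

Set Qd = Qs: 903 - 5P = 231 + 2P.
672 = 7P, so P* = 96.
Q* = 903 − 5(96) = 423.

P* = 96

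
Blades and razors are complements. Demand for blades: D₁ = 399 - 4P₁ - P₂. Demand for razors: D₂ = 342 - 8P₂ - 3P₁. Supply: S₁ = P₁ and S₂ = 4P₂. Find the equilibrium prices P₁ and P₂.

P₁ = 78, P₂ = 9

Market 1: 399 - 4P₁ - P₂ = P₁ → 5P₁ + P₂ = 399.
Market 2: 12P₂ + 3P₁ = 342.
Eliminating P₂: 12×(1) − 1×(2) gives 57P₁ = 4446, so P₁ = 78.
Back-substitute into (2): P₂ = (342 − 3×78) / 12 = 9.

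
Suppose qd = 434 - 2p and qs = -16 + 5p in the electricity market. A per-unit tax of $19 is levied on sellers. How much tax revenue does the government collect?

Pre-tax equilibrium: p* = 450/7, q* = 2138/7.
Tax on sellers shifts supply to qs = -16 + 5(p − 19) = -111 + 5p.
434 - 2p = -111 + 5p gives buyer price pb = 545/7; sellers receive ps = 545/7 − 19 = 412/7.
New quantity: q = 434 − 2(545/7) = 1948/7.
Revenue = 19 × 1948/7 = 37012/7.

Tax revenue = 37012/7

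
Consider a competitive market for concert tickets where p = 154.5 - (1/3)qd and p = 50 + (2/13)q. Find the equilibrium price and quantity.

Set the two price expressions equal: 154.5 - (1/3)q = 50 + (2/13)q.
104.5 = (19/39)q, so q* = 214.5.
p* = 154.5 − (1/3)(214.5) = 83.

p* = 83, q* = 214.5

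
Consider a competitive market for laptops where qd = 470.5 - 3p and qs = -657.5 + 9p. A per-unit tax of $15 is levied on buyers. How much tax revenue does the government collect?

Tax revenue = 2321.25

Pre-tax equilibrium: p* = 94, q* = 188.5.
Tax on buyers shifts demand to qd = 470.5 − 3(p + 15) = 425.5 - 3p.
425.5 - 3p = -657.5 + 9p gives seller price ps = 90.25; buyers pay pb = 90.25 + 15 = 105.25.
New quantity: q = 470.5 − 3(105.25) = 154.75.
Revenue = 15 × 154.75 = 2321.25.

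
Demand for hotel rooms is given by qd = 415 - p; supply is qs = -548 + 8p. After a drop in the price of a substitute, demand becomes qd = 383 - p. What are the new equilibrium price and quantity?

Original equilibrium: p* = 107, q* = 308.
New equilibrium: 383 - p = -548 + 8p, so 931 = 9p and p' = 931/9; q' = 383 − 1(931/9) = 2516/9.

p' = 931/9, q' = 2516/9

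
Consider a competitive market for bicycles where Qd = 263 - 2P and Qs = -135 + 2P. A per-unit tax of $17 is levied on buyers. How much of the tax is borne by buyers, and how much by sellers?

Buyers bear $8.5, sellers bear $8.5

Pre-tax equilibrium: P* = 99.5, Q* = 64.
Tax on buyers shifts demand to Qd = 263 − 2(P + 17) = 229 - 2P.
229 - 2P = -135 + 2P gives seller price Ps = 91; buyers pay Pb = 91 + 17 = 108.
New quantity: Q = 263 − 2(108) = 47.
Buyer burden = 108 − 99.5 = 8.5; seller burden = 99.5 − 91 = 8.5.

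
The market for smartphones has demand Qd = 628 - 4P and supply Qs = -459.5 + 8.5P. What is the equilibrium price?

Set Qd = Qs: 628 - 4P = -459.5 + 8.5P.
1087.5 = 12.5P, so P* = 87.
Q* = 628 − 4(87) = 280.

P* = 87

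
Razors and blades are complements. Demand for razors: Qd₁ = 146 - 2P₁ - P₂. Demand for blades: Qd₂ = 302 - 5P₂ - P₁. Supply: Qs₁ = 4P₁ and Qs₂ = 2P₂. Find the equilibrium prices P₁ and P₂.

Market 1: 146 - 2P₁ - P₂ = 4P₁ → 6P₁ + P₂ = 146.
Market 2: 7P₂ + P₁ = 302.
Eliminating P₂: 7×(1) − 1×(2) gives 41P₁ = 720, so P₁ = 720/41.
Back-substitute into (2): P₂ = (302 − 1×720/41) / 7 = 1666/41.

P₁ = 720/41, P₂ = 1666/41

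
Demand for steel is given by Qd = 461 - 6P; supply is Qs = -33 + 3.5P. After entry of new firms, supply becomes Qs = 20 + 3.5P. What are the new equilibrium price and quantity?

P' = 882/19, Q' = 3467/19

Original equilibrium: P* = 52, Q* = 149.
New equilibrium: 461 - 6P = 20 + 3.5P, so 441 = 9.5P and P' = 882/19; Q' = 461 − 6(882/19) = 3467/19.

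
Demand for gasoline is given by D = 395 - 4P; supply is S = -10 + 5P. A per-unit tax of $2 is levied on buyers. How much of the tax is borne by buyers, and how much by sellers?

Buyers bear 10/9, sellers bear 8/9

Pre-tax equilibrium: P* = 45, Q* = 215.
Tax on buyers shifts demand to D = 395 − 4(P + 2) = 387 - 4P.
387 - 4P = -10 + 5P gives seller price Ps = 397/9; buyers pay Pb = 397/9 + 2 = 415/9.
New quantity: Q = 395 − 4(415/9) = 1895/9.
Buyer burden = 415/9 − 45 = 10/9; seller burden = 45 − 397/9 = 8/9.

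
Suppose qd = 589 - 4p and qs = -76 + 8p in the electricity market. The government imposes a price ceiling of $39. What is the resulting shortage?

Shortage = 197

Equilibrium price would be p* = 665/12, so the ceiling at 39 binds.
At p = 39: qd = 589 − 4(39) = 433, qs = -76 + 8(39) = 236.
Shortage = 433 − 236 = 197.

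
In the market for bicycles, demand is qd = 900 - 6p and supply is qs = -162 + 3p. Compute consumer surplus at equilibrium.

Equilibrium: 900 - 6p = -162 + 3p gives p* = 118, q* = 192.
Demand choke price (qd = 0): p = 150.
CS = ½(150 − 118)(192) = 3072.

Consumer surplus = 3072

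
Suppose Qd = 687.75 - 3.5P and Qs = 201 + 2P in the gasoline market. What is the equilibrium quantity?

Q* = 378

Set Qd = Qs: 687.75 - 3.5P = 201 + 2P.
486.75 = 5.5P, so P* = 88.5.
Q* = 687.75 − 3.5(88.5) = 378.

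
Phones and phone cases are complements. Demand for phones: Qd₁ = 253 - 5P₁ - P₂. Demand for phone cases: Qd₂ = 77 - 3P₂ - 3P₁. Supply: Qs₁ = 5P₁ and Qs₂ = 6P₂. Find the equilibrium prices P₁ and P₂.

Market 1: 253 - 5P₁ - P₂ = 5P₁ → 10P₁ + P₂ = 253.
Market 2: 9P₂ + 3P₁ = 77.
Eliminating P₂: 9×(1) − 1×(2) gives 87P₁ = 2200, so P₁ = 2200/87.
Back-substitute into (2): P₂ = (77 − 3×2200/87) / 9 = 11/87.

P₁ = 2200/87, P₂ = 11/87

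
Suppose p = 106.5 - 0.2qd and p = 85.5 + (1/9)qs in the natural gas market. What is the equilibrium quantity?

q* = 67.5

Set the two price expressions equal: 106.5 - 0.2q = 85.5 + (1/9)q.
21 = (14/45)q, so q* = 67.5.
p* = 106.5 − (0.2)(67.5) = 93.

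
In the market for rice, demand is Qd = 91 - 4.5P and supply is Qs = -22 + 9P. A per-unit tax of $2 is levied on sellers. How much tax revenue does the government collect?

Pre-tax equilibrium: P* = 226/27, Q* = 160/3.
Tax on sellers shifts supply to Qs = -22 + 9(P − 2) = -40 + 9P.
91 - 4.5P = -40 + 9P gives buyer price Pb = 262/27; sellers receive Ps = 262/27 − 2 = 208/27.
New quantity: Q = 91 − 4.5(262/27) = 142/3.
Revenue = 2 × 142/3 = 284/3.

Tax revenue = 284/3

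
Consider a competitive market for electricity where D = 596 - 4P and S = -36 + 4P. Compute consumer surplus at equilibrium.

Equilibrium: 596 - 4P = -36 + 4P gives P* = 79, Q* = 280.
Demand choke price (D = 0): P = 149.
CS = ½(149 − 79)(280) = 9800.

Consumer surplus = 9800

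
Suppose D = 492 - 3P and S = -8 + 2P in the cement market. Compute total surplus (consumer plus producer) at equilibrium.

Equilibrium: 492 - 3P = -8 + 2P gives P* = 100, Q* = 192.
Demand choke price: P = 164; supply starts at P = 4.
CS = ½(164 − 100)(192) = 6144; PS = ½(100 − 4)(192) = 9216.

Total surplus = 15360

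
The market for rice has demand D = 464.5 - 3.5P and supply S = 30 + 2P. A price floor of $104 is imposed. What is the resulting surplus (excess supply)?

Surplus = 137.5

Equilibrium price would be P* = 79, so the floor at 104 binds.
At P = 104: D = 100.5, S = 238.
Surplus = 238 − 100.5 = 137.5.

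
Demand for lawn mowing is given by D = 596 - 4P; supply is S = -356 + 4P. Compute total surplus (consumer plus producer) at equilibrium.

Equilibrium: 596 - 4P = -356 + 4P gives P* = 119, Q* = 120.
Demand choke price: P = 149; supply starts at P = 89.
CS = ½(149 − 119)(120) = 1800; PS = ½(119 − 89)(120) = 1800.

Total surplus = 3600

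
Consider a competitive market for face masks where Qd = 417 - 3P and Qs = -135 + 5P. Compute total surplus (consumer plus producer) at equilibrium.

Equilibrium: 417 - 3P = -135 + 5P gives P* = 69, Q* = 210.
Demand choke price: P = 139; supply starts at P = 27.
CS = ½(139 − 69)(210) = 7350; PS = ½(69 − 27)(210) = 4410.

Total surplus = 11760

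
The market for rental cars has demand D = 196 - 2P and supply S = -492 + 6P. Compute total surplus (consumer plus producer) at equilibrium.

Total surplus = 192

Equilibrium: 196 - 2P = -492 + 6P gives P* = 86, Q* = 24.
Demand choke price: P = 98; supply starts at P = 82.
CS = ½(98 − 86)(24) = 144; PS = ½(86 − 82)(24) = 48.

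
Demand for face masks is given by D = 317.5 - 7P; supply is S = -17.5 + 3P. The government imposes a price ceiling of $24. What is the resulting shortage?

Equilibrium price would be P* = 33.5, so the ceiling at 24 binds.
At P = 24: D = 317.5 − 7(24) = 149.5, S = -17.5 + 3(24) = 54.5.
Shortage = 149.5 − 54.5 = 95.

Shortage = 95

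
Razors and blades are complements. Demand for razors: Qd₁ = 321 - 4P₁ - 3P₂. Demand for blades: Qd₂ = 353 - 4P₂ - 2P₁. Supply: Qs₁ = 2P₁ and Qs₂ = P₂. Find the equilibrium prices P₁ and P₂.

Market 1: 321 - 4P₁ - 3P₂ = 2P₁ → 6P₁ + 3P₂ = 321.
Market 2: 5P₂ + 2P₁ = 353.
Eliminating P₂: 5×(1) − 3×(2) gives 24P₁ = 546, so P₁ = 22.75.
Back-substitute into (2): P₂ = (353 − 2×22.75) / 5 = 61.5.

P₁ = 22.75, P₂ = 61.5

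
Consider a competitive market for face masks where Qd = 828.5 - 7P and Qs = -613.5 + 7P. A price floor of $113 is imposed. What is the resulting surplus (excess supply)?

Equilibrium price would be P* = 103, so the floor at 113 binds.
At P = 113: Qd = 37.5, Qs = 177.5.
Surplus = 177.5 − 37.5 = 140.

Surplus = 140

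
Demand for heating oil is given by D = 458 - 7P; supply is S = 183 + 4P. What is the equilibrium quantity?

Q* = 283

Set D = S: 458 - 7P = 183 + 4P.
275 = 11P, so P* = 25.
Q* = 458 − 7(25) = 283.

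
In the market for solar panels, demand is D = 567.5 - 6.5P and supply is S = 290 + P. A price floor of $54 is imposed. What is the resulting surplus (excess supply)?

Equilibrium price would be P* = 37, so the floor at 54 binds.
At P = 54: D = 216.5, S = 344.
Surplus = 344 − 216.5 = 127.5.

Surplus = 127.5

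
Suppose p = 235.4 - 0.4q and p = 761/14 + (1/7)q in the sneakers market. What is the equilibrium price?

p* = 102

Set the two price expressions equal: 235.4 - 0.4q = 761/14 + (1/7)q.
12673/70 = (19/35)q, so q* = 333.5.
p* = 235.4 − (0.4)(333.5) = 102.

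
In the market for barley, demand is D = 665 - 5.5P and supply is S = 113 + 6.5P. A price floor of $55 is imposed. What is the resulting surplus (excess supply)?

Equilibrium price would be P* = 46, so the floor at 55 binds.
At P = 55: D = 362.5, S = 470.5.
Surplus = 470.5 − 362.5 = 108.

Surplus = 108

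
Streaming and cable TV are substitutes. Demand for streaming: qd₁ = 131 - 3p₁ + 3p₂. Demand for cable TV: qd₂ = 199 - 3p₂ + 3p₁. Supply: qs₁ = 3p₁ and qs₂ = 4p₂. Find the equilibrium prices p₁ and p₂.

p₁ = 1514/33, p₂ = 529/11

Market 1: 131 - 3p₁ + 3p₂ = 3p₁ → 6p₁ - 3p₂ = 131.
Market 2: 7p₂ - 3p₁ = 199.
Eliminating p₂: 7×(1) + 3×(2) gives 33p₁ = 1514, so p₁ = 1514/33.
Back-substitute into (2): p₂ = (199 + 3×1514/33) / 7 = 529/11.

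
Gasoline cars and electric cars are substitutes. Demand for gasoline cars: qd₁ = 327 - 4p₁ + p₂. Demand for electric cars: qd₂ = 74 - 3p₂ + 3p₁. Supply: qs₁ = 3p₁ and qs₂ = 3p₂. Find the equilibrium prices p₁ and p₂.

p₁ = 2036/39, p₂ = 1499/39

Market 1: 327 - 4p₁ + p₂ = 3p₁ → 7p₁ - p₂ = 327.
Market 2: 6p₂ - 3p₁ = 74.
Eliminating p₂: 6×(1) + 1×(2) gives 39p₁ = 2036, so p₁ = 2036/39.
Back-substitute into (2): p₂ = (74 + 3×2036/39) / 6 = 1499/39.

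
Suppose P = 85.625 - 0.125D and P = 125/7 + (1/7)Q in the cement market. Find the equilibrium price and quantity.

P* = 54, Q* = 253

Set the two price expressions equal: 85.625 - 0.125Q = 125/7 + (1/7)Q.
3795/56 = (15/56)Q, so Q* = 253.
P* = 85.625 − (0.125)(253) = 54.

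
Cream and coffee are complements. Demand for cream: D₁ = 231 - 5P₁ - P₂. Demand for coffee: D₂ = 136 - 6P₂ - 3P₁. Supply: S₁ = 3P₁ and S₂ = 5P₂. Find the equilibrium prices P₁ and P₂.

Market 1: 231 - 5P₁ - P₂ = 3P₁ → 8P₁ + P₂ = 231.
Market 2: 11P₂ + 3P₁ = 136.
Eliminating P₂: 11×(1) − 1×(2) gives 85P₁ = 2405, so P₁ = 481/17.
Back-substitute into (2): P₂ = (136 − 3×481/17) / 11 = 79/17.

P₁ = 481/17, P₂ = 79/17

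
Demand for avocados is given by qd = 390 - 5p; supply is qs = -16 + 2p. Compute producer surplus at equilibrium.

Equilibrium: 390 - 5p = -16 + 2p gives p* = 58, q* = 100.
Supply starts at p = 8 (where qs = 0).
PS = ½(58 − 8)(100) = 2500.

Producer surplus = 2500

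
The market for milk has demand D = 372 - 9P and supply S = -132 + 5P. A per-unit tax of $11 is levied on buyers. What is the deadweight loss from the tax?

Pre-tax equilibrium: P* = 36, Q* = 48.
Tax on buyers shifts demand to D = 372 − 9(P + 11) = 273 - 9P.
273 - 9P = -132 + 5P gives seller price Ps = 405/14; buyers pay Pb = 405/14 + 11 = 559/14.
New quantity: Q = 372 − 9(559/14) = 177/14.
DWL = ½ × 11 × (48 − 177/14) = 5445/28.

Deadweight loss = 5445/28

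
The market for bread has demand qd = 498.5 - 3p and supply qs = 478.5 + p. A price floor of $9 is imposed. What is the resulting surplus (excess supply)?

Equilibrium price would be p* = 5, so the floor at 9 binds.
At p = 9: qd = 471.5, qs = 487.5.
Surplus = 487.5 − 471.5 = 16.

Surplus = 16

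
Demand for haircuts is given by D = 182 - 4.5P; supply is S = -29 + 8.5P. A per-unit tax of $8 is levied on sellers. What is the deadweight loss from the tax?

Pre-tax equilibrium: P* = 211/13, Q* = 2833/26.
Tax on sellers shifts supply to S = -29 + 8.5(P − 8) = -97 + 8.5P.
182 - 4.5P = -97 + 8.5P gives buyer price Pb = 279/13; sellers receive Ps = 279/13 − 8 = 175/13.
New quantity: Q = 182 − 4.5(279/13) = 2221/26.
DWL = ½ × 8 × (2833/26 − 2221/26) = 1224/13.

Deadweight loss = 1224/13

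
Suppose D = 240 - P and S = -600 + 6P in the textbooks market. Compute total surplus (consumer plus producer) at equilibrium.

Total surplus = 8400

Equilibrium: 240 - P = -600 + 6P gives P* = 120, Q* = 120.
Demand choke price: P = 240; supply starts at P = 100.
CS = ½(240 − 120)(120) = 7200; PS = ½(120 − 100)(120) = 1200.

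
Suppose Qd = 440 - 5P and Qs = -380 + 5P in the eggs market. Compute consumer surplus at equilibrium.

Equilibrium: 440 - 5P = -380 + 5P gives P* = 82, Q* = 30.
Demand choke price (Qd = 0): P = 88.
CS = ½(88 − 82)(30) = 90.

Consumer surplus = 90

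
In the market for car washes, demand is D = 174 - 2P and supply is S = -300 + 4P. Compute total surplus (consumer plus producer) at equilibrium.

Total surplus = 96

Equilibrium: 174 - 2P = -300 + 4P gives P* = 79, Q* = 16.
Demand choke price: P = 87; supply starts at P = 75.
CS = ½(87 − 79)(16) = 64; PS = ½(79 − 75)(16) = 32.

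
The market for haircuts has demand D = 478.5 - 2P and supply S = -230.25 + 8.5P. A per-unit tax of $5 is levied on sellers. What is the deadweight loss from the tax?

Deadweight loss = 425/21

Pre-tax equilibrium: P* = 67.5, Q* = 343.5.
Tax on sellers shifts supply to S = -230.25 + 8.5(P − 5) = -272.75 + 8.5P.
478.5 - 2P = -272.75 + 8.5P gives buyer price Pb = 3005/42; sellers receive Ps = 3005/42 − 5 = 2795/42.
New quantity: Q = 478.5 − 2(3005/42) = 14087/42.
DWL = ½ × 5 × (343.5 − 14087/42) = 425/21.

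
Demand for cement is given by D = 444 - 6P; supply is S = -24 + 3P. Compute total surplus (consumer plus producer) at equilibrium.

Total surplus = 4356

Equilibrium: 444 - 6P = -24 + 3P gives P* = 52, Q* = 132.
Demand choke price: P = 74; supply starts at P = 8.
CS = ½(74 − 52)(132) = 1452; PS = ½(52 − 8)(132) = 2904.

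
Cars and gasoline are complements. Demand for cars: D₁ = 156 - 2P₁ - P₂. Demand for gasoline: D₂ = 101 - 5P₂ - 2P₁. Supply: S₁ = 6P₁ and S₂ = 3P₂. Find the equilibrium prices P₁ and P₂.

P₁ = 18.5, P₂ = 8

Market 1: 156 - 2P₁ - P₂ = 6P₁ → 8P₁ + P₂ = 156.
Market 2: 8P₂ + 2P₁ = 101.
Eliminating P₂: 8×(1) − 1×(2) gives 62P₁ = 1147, so P₁ = 18.5.
Back-substitute into (2): P₂ = (101 − 2×18.5) / 8 = 8.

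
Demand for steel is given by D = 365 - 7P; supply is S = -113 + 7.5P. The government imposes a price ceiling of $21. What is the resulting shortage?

Shortage = 173.5

Equilibrium price would be P* = 956/29, so the ceiling at 21 binds.
At P = 21: D = 365 − 7(21) = 218, S = -113 + 7.5(21) = 44.5.
Shortage = 218 − 44.5 = 173.5.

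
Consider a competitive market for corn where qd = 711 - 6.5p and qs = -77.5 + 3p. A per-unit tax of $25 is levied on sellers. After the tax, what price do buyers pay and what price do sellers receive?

Pre-tax equilibrium: p* = 83, q* = 171.5.
Tax on sellers shifts supply to qs = -77.5 + 3(p − 25) = -152.5 + 3p.
711 - 6.5p = -152.5 + 3p gives buyer price pb = 1727/19; sellers receive ps = 1727/19 − 25 = 1252/19.
New quantity: q = 711 − 6.5(1727/19) = 4567/38.

Buyers pay 1727/19, sellers receive 1252/19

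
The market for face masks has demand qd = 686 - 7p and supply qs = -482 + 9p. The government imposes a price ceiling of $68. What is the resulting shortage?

Shortage = 80

Equilibrium price would be p* = 73, so the ceiling at 68 binds.
At p = 68: qd = 686 − 7(68) = 210, qs = -482 + 9(68) = 130.
Shortage = 210 − 130 = 80.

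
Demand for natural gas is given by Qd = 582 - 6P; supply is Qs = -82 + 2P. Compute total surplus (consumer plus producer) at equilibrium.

Equilibrium: 582 - 6P = -82 + 2P gives P* = 83, Q* = 84.
Demand choke price: P = 97; supply starts at P = 41.
CS = ½(97 − 83)(84) = 588; PS = ½(83 − 41)(84) = 1764.

Total surplus = 2352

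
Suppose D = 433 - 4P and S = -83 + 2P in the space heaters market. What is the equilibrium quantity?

Set D = S: 433 - 4P = -83 + 2P.
516 = 6P, so P* = 86.
Q* = 433 − 4(86) = 89.

Q* = 89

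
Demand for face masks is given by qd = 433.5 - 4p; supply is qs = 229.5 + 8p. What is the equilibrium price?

p* = 17

Set qd = qs: 433.5 - 4p = 229.5 + 8p.
204 = 12p, so p* = 17.
q* = 433.5 − 4(17) = 365.5.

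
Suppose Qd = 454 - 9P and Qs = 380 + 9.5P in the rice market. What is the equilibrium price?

Set Qd = Qs: 454 - 9P = 380 + 9.5P.
74 = 18.5P, so P* = 4.
Q* = 454 − 9(4) = 418.

P* = 4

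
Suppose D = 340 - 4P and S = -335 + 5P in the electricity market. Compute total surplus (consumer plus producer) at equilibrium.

Equilibrium: 340 - 4P = -335 + 5P gives P* = 75, Q* = 40.
Demand choke price: P = 85; supply starts at P = 67.
CS = ½(85 − 75)(40) = 200; PS = ½(75 − 67)(40) = 160.

Total surplus = 360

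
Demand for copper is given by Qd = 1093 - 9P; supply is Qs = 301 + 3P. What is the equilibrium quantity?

Q* = 499

Set Qd = Qs: 1093 - 9P = 301 + 3P.
792 = 12P, so P* = 66.
Q* = 1093 − 9(66) = 499.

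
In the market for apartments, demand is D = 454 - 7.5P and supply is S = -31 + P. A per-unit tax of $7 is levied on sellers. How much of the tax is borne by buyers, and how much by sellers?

Buyers bear 14/17, sellers bear 105/17

Pre-tax equilibrium: P* = 970/17, Q* = 443/17.
Tax on sellers shifts supply to S = -31 + 1(P − 7) = -38 + P.
454 - 7.5P = -38 + P gives buyer price Pb = 984/17; sellers receive Ps = 984/17 − 7 = 865/17.
New quantity: Q = 454 − 7.5(984/17) = 338/17.
Buyer burden = 984/17 − 970/17 = 14/17; seller burden = 970/17 − 865/17 = 105/17.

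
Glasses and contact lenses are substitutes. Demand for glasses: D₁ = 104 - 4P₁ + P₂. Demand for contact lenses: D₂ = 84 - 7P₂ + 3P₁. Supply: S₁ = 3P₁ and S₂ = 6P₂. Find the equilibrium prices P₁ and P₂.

P₁ = 359/22, P₂ = 225/22

Market 1: 104 - 4P₁ + P₂ = 3P₁ → 7P₁ - P₂ = 104.
Market 2: 13P₂ - 3P₁ = 84.
Eliminating P₂: 13×(1) + 1×(2) gives 88P₁ = 1436, so P₁ = 359/22.
Back-substitute into (2): P₂ = (84 + 3×359/22) / 13 = 225/22.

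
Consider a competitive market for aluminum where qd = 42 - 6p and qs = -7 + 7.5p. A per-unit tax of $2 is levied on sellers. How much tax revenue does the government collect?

Pre-tax equilibrium: p* = 98/27, q* = 182/9.
Tax on sellers shifts supply to qs = -7 + 7.5(p − 2) = -22 + 7.5p.
42 - 6p = -22 + 7.5p gives buyer price pb = 128/27; sellers receive ps = 128/27 − 2 = 74/27.
New quantity: q = 42 − 6(128/27) = 122/9.
Revenue = 2 × 122/9 = 244/9.

Tax revenue = 244/9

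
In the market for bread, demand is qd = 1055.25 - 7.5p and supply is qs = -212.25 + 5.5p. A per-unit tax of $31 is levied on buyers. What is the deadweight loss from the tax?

Deadweight loss = 158565/104

Pre-tax equilibrium: p* = 97.5, q* = 324.
Tax on buyers shifts demand to qd = 1055.25 − 7.5(p + 31) = 822.75 - 7.5p.
822.75 - 7.5p = -212.25 + 5.5p gives seller price ps = 1035/13; buyers pay pb = 1035/13 + 31 = 1438/13.
New quantity: q = 1055.25 − 7.5(1438/13) = 11733/52.
DWL = ½ × 31 × (324 − 11733/52) = 158565/104.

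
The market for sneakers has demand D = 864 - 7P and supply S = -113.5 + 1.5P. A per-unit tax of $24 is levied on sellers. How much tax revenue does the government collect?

Pre-tax equilibrium: P* = 115, Q* = 59.
Tax on sellers shifts supply to S = -113.5 + 1.5(P − 24) = -149.5 + 1.5P.
864 - 7P = -149.5 + 1.5P gives buyer price Pb = 2027/17; sellers receive Ps = 2027/17 − 24 = 1619/17.
New quantity: Q = 864 − 7(2027/17) = 499/17.
Revenue = 24 × 499/17 = 11976/17.

Tax revenue = 11976/17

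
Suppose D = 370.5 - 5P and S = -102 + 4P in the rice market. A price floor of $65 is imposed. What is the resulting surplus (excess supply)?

Equilibrium price would be P* = 52.5, so the floor at 65 binds.
At P = 65: D = 45.5, S = 158.
Surplus = 158 − 45.5 = 112.5.

Surplus = 112.5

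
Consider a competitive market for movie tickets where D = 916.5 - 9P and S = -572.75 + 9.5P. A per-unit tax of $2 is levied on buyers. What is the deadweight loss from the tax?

Pre-tax equilibrium: P* = 80.5, Q* = 192.
Tax on buyers shifts demand to D = 916.5 − 9(P + 2) = 898.5 - 9P.
898.5 - 9P = -572.75 + 9.5P gives seller price Ps = 5885/74; buyers pay Pb = 5885/74 + 2 = 6033/74.
New quantity: Q = 916.5 − 9(6033/74) = 6762/37.
DWL = ½ × 2 × (192 − 6762/37) = 342/37.

Deadweight loss = 342/37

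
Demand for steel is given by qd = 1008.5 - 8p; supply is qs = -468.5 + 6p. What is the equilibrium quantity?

Set qd = qs: 1008.5 - 8p = -468.5 + 6p.
1477 = 14p, so p* = 105.5.
q* = 1008.5 − 8(105.5) = 164.5.

q* = 164.5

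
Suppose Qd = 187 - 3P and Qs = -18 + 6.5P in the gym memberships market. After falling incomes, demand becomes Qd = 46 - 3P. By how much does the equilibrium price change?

Original equilibrium: P* = 410/19, Q* = 2323/19.
New equilibrium: 46 - 3P = -18 + 6.5P, so 64 = 9.5P and P' = 128/19; Q' = 46 − 3(128/19) = 490/19.
Change in price: 128/19 − 410/19 = -282/19.

ΔP = -282/19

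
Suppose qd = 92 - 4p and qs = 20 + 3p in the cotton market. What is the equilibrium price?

p* = 72/7

Set qd = qs: 92 - 4p = 20 + 3p.
72 = 7p, so p* = 72/7.
q* = 92 − 4(72/7) = 356/7.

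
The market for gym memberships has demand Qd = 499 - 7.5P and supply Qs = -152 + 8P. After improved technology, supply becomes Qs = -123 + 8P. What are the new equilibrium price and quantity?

Original equilibrium: P* = 42, Q* = 184.
New equilibrium: 499 - 7.5P = -123 + 8P, so 622 = 15.5P and P' = 1244/31; Q' = 499 − 7.5(1244/31) = 6139/31.

P' = 1244/31, Q' = 6139/31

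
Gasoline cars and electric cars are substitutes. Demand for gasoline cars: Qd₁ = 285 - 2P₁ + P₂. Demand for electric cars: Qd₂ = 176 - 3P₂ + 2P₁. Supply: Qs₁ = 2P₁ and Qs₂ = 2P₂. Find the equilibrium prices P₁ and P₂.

P₁ = 1601/18, P₂ = 637/9

Market 1: 285 - 2P₁ + P₂ = 2P₁ → 4P₁ - P₂ = 285.
Market 2: 5P₂ - 2P₁ = 176.
Eliminating P₂: 5×(1) + 1×(2) gives 18P₁ = 1601, so P₁ = 1601/18.
Back-substitute into (2): P₂ = (176 + 2×1601/18) / 5 = 637/9.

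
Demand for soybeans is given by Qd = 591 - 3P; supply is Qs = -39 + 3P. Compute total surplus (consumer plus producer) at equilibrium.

Total surplus = 25392

Equilibrium: 591 - 3P = -39 + 3P gives P* = 105, Q* = 276.
Demand choke price: P = 197; supply starts at P = 13.
CS = ½(197 − 105)(276) = 12696; PS = ½(105 − 13)(276) = 12696.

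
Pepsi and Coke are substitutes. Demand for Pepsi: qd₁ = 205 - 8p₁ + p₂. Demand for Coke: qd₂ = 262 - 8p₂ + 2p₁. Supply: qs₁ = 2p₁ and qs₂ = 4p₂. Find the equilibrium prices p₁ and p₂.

p₁ = 1361/59, p₂ = 1515/59

Market 1: 205 - 8p₁ + p₂ = 2p₁ → 10p₁ - p₂ = 205.
Market 2: 12p₂ - 2p₁ = 262.
Eliminating p₂: 12×(1) + 1×(2) gives 118p₁ = 2722, so p₁ = 1361/59.
Back-substitute into (2): p₂ = (262 + 2×1361/59) / 12 = 1515/59.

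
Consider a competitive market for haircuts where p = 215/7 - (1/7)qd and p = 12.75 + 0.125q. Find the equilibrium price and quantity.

Set the two price expressions equal: 215/7 - (1/7)q = 12.75 + 0.125q.
503/28 = (15/56)q, so q* = 1006/15.
p* = 215/7 − (1/7)(1006/15) = 317/15.

p* = 317/15, q* = 1006/15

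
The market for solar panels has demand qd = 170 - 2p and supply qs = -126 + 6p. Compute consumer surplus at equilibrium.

Consumer surplus = 2304

Equilibrium: 170 - 2p = -126 + 6p gives p* = 37, q* = 96.
Demand choke price (qd = 0): p = 85.
CS = ½(85 − 37)(96) = 2304.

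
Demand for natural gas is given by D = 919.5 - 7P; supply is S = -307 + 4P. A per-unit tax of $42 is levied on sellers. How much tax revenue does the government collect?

Tax revenue = 14826/11

Pre-tax equilibrium: P* = 111.5, Q* = 139.
Tax on sellers shifts supply to S = -307 + 4(P − 42) = -475 + 4P.
919.5 - 7P = -475 + 4P gives buyer price Pb = 2789/22; sellers receive Ps = 2789/22 − 42 = 1865/22.
New quantity: Q = 919.5 − 7(2789/22) = 353/11.
Revenue = 42 × 353/11 = 14826/11.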